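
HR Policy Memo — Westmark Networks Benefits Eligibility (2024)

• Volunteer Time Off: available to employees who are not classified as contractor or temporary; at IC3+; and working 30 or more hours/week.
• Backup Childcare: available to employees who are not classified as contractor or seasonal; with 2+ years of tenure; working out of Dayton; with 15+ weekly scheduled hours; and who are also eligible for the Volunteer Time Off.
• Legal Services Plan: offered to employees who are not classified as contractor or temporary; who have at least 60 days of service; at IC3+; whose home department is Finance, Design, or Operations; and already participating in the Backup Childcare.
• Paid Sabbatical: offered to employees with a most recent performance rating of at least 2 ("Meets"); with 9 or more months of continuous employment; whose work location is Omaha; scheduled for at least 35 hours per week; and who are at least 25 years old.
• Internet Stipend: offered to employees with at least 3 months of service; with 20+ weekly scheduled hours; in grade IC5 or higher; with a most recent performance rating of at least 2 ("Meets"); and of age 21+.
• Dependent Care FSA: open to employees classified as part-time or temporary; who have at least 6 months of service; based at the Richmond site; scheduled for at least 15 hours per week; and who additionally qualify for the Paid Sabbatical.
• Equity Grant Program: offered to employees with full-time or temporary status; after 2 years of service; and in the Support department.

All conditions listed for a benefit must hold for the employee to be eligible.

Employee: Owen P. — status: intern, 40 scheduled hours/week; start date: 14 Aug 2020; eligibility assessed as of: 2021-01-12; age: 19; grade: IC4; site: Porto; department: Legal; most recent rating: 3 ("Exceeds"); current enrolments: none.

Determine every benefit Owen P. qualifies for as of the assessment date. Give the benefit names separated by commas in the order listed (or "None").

Volunteer Time Off

Service from 14 Aug 2020 to 2021-01-12: 151 days.
Volunteer Time Off — status intern ✓ (not excluded); grade IC4 ≥ IC3 ✓; 40 hrs/wk ≥ 30 ✓ → eligible.
Backup Childcare — status intern ✓ (not excluded); service 151 days < 2 years (≈730 days) ✗ → not eligible.
Legal Services Plan — status intern ✓ (not excluded); service 151 days ≥ 60 days ✓; grade IC4 ≥ IC3 ✓; dept Legal ✗ → not eligible.
Paid Sabbatical — rating 3 ≥ 2 ✓; service 151 days < 9 months (≈270 days) ✗ → not eligible.
Internet Stipend — service 151 days ≥ 3 months (≈90 days) ✓; 40 hrs/wk ≥ 20 ✓; grade IC4 < IC5 ✗ → not eligible.
Dependent Care FSA — status intern ✗ (requires part-time or temporary) → not eligible.
Equity Grant Program — status intern ✗ (requires full-time or temporary) → not eligible.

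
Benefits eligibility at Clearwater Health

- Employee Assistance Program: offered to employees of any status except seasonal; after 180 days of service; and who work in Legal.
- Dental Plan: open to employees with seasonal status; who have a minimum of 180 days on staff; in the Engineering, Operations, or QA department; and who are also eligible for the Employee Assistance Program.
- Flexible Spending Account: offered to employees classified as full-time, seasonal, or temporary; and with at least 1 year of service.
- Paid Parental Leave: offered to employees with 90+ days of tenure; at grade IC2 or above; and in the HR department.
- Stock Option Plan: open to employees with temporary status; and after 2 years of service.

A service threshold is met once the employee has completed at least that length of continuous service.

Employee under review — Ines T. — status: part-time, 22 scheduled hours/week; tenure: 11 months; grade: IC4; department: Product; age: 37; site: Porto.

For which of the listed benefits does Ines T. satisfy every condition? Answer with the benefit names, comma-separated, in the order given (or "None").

Employee Assistance Program — status part-time ✓ (not excluded); service 11 months ≥ 180 days ✓; dept Product ✗ → not eligible.
Dental Plan — status part-time ✗ (requires seasonal) → not eligible.
Flexible Spending Account — status part-time ✗ (requires full-time, seasonal, or temporary) → not eligible.
Paid Parental Leave — service 11 months ≥ 90 days ✓; grade IC4 ≥ IC2 ✓; dept Product ✗ → not eligible.
Stock Option Plan — status part-time ✗ (requires temporary) → not eligible.

None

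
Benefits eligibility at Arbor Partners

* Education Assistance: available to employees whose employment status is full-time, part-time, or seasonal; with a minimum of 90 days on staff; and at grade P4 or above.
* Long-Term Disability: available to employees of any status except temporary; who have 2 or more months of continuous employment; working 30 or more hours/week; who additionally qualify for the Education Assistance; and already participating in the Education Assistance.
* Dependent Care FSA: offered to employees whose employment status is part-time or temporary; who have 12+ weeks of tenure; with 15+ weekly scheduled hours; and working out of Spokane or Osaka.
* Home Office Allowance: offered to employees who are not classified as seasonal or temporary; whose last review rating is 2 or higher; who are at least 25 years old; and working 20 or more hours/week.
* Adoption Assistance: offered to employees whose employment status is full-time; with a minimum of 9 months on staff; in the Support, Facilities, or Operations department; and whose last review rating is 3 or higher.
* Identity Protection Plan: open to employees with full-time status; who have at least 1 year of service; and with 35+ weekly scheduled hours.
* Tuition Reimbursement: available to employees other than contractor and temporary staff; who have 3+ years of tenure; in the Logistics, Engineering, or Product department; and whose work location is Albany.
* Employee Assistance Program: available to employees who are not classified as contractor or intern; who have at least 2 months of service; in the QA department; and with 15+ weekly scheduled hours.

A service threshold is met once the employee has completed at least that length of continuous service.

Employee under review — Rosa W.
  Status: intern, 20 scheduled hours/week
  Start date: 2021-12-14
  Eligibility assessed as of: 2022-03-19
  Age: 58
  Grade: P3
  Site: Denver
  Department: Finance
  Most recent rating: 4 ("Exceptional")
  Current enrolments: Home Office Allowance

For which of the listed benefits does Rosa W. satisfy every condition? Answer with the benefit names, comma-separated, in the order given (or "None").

Service from 2021-12-14 to 2022-03-19: 95 days.
Education Assistance — status intern ✗ (requires full-time, part-time, or seasonal) → not eligible.
Long-Term Disability — status intern ✓ (not excluded); service 95 days ≥ 2 months (≈60 days) ✓; 20 hrs/wk < 30 ✗ → not eligible.
Dependent Care FSA — status intern ✗ (requires part-time or temporary) → not eligible.
Home Office Allowance — status intern ✓ (not excluded); rating 4 ≥ 2 ✓; age 58 ≥ 25 ✓; 20 hrs/wk ≥ 20 ✓ → eligible.
Adoption Assistance — status intern ✗ (requires full-time) → not eligible.
Identity Protection Plan — status intern ✗ (requires full-time) → not eligible.
Tuition Reimbursement — status intern ✓ (not excluded); service 95 days < 3 years (≈1095 days) ✗ → not eligible.
Employee Assistance Program — status intern ✗ (excluded) → not eligible.

Home Office Allowance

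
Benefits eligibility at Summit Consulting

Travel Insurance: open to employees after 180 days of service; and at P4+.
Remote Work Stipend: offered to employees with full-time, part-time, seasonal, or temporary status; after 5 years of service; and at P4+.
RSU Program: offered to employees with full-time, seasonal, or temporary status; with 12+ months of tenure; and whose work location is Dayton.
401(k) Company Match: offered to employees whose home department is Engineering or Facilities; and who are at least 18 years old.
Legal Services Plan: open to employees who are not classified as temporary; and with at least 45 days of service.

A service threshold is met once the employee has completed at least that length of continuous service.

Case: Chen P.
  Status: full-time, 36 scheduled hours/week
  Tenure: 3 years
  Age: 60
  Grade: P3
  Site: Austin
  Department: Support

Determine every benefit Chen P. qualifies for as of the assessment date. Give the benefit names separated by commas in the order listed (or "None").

Legal Services Plan

Travel Insurance — service 3 years ≥ 180 days ✓; grade P3 < P4 ✗ → not eligible.
Remote Work Stipend — status full-time ✓; service 3 years < 5 years ✗ → not eligible.
RSU Program — status full-time ✓; service 3 years ≥ 12 months (≈360 days) ✓; site Austin ✗ (not Dayton) → not eligible.
401(k) Company Match — dept Support ✗ → not eligible.
Legal Services Plan — status full-time ✓ (not excluded); service 3 years ≥ 45 days ✓ → eligible.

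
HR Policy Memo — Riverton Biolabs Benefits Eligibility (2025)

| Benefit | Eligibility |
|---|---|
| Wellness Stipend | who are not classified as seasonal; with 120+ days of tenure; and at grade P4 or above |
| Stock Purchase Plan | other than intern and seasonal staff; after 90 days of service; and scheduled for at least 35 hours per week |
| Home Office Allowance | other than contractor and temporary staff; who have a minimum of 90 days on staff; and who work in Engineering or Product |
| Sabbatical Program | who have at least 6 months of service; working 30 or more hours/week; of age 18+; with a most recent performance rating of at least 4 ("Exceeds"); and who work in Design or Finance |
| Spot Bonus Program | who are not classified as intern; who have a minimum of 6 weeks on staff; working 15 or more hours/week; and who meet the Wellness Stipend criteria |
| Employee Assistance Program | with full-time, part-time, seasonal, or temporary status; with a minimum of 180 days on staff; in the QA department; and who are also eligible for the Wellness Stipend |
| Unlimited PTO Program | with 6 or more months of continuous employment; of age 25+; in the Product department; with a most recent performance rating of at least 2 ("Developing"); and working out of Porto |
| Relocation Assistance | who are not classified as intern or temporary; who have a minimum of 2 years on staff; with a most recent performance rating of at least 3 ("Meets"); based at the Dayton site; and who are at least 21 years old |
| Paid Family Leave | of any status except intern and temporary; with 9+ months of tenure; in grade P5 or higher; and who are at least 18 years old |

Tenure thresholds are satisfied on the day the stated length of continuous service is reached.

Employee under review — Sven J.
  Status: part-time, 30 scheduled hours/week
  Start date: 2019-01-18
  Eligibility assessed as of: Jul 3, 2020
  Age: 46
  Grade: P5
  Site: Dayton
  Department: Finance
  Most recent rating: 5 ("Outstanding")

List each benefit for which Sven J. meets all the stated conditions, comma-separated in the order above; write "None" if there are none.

Service from 2019-01-18 to Jul 3, 2020: 532 days.
Wellness Stipend — status part-time ✓ (not excluded); service 532 days ≥ 120 days ✓; grade P5 ≥ P4 ✓ → eligible.
Stock Purchase Plan — status part-time ✓ (not excluded); service 532 days ≥ 90 days ✓; 30 hrs/wk < 35 ✗ → not eligible.
Home Office Allowance — status part-time ✓ (not excluded); service 532 days ≥ 90 days ✓; dept Finance ✗ → not eligible.
Sabbatical Program — service 532 days ≥ 6 months (≈180 days) ✓; 30 hrs/wk ≥ 30 ✓; age 46 ≥ 18 ✓; rating 5 ≥ 4 ✓; dept Finance ✓ → eligible.
Spot Bonus Program — status part-time ✓ (not excluded); service 532 days ≥ 6 weeks (≈42 days) ✓; 30 hrs/wk ≥ 15 ✓; eligible for Wellness Stipend ✓ → eligible.
Employee Assistance Program — status part-time ✓; service 532 days ≥ 180 days ✓; dept Finance ✗ → not eligible.
Unlimited PTO Program — service 532 days ≥ 6 months (≈180 days) ✓; age 46 ≥ 25 ✓; dept Finance ✗ → not eligible.
Relocation Assistance — status part-time ✓ (not excluded); service 532 days < 2 years (≈730 days) ✗ → not eligible.
Paid Family Leave — status part-time ✓ (not excluded); service 532 days ≥ 9 months (≈270 days) ✓; grade P5 ≥ P5 ✓; age 46 ≥ 18 ✓ → eligible.

Wellness Stipend, Sabbatical Program, Spot Bonus Program, Paid Family Leave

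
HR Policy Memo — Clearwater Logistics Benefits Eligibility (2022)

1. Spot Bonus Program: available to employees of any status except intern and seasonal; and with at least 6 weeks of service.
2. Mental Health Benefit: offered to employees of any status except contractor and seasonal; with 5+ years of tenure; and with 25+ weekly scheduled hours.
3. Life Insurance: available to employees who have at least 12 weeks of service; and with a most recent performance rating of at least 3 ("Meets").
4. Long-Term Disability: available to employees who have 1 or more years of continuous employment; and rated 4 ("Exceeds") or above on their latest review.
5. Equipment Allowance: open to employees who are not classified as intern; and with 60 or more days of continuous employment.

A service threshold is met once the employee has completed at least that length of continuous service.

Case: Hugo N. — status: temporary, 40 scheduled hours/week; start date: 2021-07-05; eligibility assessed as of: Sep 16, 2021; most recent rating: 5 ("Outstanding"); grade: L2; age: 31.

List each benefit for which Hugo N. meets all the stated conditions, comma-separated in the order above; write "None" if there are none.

Service from 2021-07-05 to Sep 16, 2021: 73 days.
Spot Bonus Program — status temporary ✓ (not excluded); service 73 days ≥ 6 weeks (≈42 days) ✓ → eligible.
Mental Health Benefit — status temporary ✓ (not excluded); service 73 days < 5 years (≈1825 days) ✗ → not eligible.
Life Insurance — service 73 days < 12 weeks (≈84 days) ✗ → not eligible.
Long-Term Disability — service 73 days < 1 year (≈365 days) ✗ → not eligible.
Equipment Allowance — status temporary ✓ (not excluded); service 73 days ≥ 60 days ✓ → eligible.

Spot Bonus Program, Equipment Allowance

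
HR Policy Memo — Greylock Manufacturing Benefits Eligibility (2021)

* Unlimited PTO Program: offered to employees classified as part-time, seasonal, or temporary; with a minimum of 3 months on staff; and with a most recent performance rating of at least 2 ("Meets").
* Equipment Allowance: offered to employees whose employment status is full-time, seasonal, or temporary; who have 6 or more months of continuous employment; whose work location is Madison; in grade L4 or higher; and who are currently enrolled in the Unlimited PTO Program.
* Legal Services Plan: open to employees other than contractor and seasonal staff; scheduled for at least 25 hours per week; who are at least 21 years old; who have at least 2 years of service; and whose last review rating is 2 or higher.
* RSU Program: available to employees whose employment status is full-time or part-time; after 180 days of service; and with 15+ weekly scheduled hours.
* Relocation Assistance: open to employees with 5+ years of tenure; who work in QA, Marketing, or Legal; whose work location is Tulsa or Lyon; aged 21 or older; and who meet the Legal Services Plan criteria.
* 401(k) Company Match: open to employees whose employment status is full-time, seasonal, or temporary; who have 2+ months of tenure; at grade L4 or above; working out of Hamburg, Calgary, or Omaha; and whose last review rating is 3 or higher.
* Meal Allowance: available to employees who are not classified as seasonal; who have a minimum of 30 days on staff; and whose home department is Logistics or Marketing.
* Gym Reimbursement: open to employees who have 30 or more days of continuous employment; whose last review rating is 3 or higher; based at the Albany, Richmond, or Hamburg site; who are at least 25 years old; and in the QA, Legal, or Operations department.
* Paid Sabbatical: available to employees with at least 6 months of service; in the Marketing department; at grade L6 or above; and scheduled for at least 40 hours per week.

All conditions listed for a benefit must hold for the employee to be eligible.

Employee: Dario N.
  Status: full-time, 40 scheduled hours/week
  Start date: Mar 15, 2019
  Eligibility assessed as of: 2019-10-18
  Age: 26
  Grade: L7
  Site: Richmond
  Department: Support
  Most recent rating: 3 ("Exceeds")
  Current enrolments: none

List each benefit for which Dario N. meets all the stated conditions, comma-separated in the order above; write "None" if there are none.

Service from Mar 15, 2019 to 2019-10-18: 217 days.
Unlimited PTO Program — status full-time ✗ (requires part-time, seasonal, or temporary) → not eligible.
Equipment Allowance — status full-time ✓; service 217 days ≥ 6 months (≈180 days) ✓; site Richmond ✗ (not Madison) → not eligible.
Legal Services Plan — status full-time ✓ (not excluded); 40 hrs/wk ≥ 25 ✓; age 26 ≥ 21 ✓; service 217 days < 2 years (≈730 days) ✗ → not eligible.
RSU Program — status full-time ✓; service 217 days ≥ 180 days ✓; 40 hrs/wk ≥ 15 ✓ → eligible.
Relocation Assistance — service 217 days < 5 years (≈1825 days) ✗ → not eligible.
401(k) Company Match — status full-time ✓; service 217 days ≥ 2 months (≈60 days) ✓; grade L7 ≥ L4 ✓; site Richmond ✗ (not Hamburg, Calgary, or Omaha) → not eligible.
Meal Allowance — status full-time ✓ (not excluded); service 217 days ≥ 30 days ✓; dept Support ✗ → not eligible.
Gym Reimbursement — service 217 days ≥ 30 days ✓; rating 3 ≥ 3 ✓; site Richmond ✓; age 26 ≥ 25 ✓; dept Support ✗ → not eligible.
Paid Sabbatical — service 217 days ≥ 6 months (≈180 days) ✓; dept Support ✗ → not eligible.

RSU Program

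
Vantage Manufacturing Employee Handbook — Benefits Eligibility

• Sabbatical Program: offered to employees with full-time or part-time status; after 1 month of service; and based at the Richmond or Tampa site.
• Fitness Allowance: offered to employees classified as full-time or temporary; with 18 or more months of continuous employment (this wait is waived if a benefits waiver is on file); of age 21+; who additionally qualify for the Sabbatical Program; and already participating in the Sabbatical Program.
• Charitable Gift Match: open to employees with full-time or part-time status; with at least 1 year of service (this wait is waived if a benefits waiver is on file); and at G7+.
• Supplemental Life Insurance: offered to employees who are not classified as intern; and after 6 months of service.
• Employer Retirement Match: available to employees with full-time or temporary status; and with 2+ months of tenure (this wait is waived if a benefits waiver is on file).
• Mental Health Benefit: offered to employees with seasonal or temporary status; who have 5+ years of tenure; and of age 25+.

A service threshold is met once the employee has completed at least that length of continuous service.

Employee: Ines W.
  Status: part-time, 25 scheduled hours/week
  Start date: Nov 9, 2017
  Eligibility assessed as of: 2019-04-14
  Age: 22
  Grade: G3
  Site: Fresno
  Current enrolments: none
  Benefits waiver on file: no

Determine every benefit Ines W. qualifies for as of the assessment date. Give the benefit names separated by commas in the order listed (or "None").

Service from Nov 9, 2017 to 2019-04-14: 521 days.
Sabbatical Program — status part-time ✓; service 521 days ≥ 1 month (≈30 days) ✓; site Fresno ✗ (not Richmond or Tampa) → not eligible.
Fitness Allowance — status part-time ✗ (requires full-time or temporary) → not eligible.
Charitable Gift Match — status part-time ✓; no waiver, service 521 days ≥ 1 year (≈365 days) ✓; grade G3 < G7 ✗ → not eligible.
Supplemental Life Insurance — status part-time ✓ (not excluded); service 521 days ≥ 6 months (≈180 days) ✓ → eligible.
Employer Retirement Match — status part-time ✗ (requires full-time or temporary) → not eligible.
Mental Health Benefit — status part-time ✗ (requires seasonal or temporary) → not eligible.

Supplemental Life Insurance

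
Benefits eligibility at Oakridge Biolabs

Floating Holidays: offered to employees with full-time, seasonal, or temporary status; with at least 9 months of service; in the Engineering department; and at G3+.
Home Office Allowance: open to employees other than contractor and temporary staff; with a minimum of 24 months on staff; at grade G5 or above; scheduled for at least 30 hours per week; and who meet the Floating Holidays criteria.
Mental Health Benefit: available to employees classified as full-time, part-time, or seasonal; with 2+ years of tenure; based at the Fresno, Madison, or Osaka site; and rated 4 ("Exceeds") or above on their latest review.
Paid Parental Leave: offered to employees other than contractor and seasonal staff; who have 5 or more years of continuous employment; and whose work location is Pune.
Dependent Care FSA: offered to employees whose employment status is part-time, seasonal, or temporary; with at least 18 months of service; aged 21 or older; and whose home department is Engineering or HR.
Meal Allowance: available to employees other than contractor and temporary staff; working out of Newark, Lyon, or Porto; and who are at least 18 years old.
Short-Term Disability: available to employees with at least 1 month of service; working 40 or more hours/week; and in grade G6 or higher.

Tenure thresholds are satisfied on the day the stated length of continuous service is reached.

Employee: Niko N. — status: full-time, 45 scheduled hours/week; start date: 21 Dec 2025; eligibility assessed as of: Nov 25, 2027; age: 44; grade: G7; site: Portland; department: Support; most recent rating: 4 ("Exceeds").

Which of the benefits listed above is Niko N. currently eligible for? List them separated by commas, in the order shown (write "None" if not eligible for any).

Short-Term Disability

Service from 21 Dec 2025 to Nov 25, 2027: 704 days.
Floating Holidays — status full-time ✓; service 704 days ≥ 9 months (≈270 days) ✓; dept Support ✗ → not eligible.
Home Office Allowance — status full-time ✓ (not excluded); service 704 days < 24 months (≈720 days) ✗ → not eligible.
Mental Health Benefit — status full-time ✓; service 704 days < 2 years (≈730 days) ✗ → not eligible.
Paid Parental Leave — status full-time ✓ (not excluded); service 704 days < 5 years (≈1825 days) ✗ → not eligible.
Dependent Care FSA — status full-time ✗ (requires part-time, seasonal, or temporary) → not eligible.
Meal Allowance — status full-time ✓ (not excluded); site Portland ✗ (not Newark, Lyon, or Porto) → not eligible.
Short-Term Disability — service 704 days ≥ 1 month (≈30 days) ✓; 45 hrs/wk ≥ 40 ✓; grade G7 ≥ G6 ✓ → eligible.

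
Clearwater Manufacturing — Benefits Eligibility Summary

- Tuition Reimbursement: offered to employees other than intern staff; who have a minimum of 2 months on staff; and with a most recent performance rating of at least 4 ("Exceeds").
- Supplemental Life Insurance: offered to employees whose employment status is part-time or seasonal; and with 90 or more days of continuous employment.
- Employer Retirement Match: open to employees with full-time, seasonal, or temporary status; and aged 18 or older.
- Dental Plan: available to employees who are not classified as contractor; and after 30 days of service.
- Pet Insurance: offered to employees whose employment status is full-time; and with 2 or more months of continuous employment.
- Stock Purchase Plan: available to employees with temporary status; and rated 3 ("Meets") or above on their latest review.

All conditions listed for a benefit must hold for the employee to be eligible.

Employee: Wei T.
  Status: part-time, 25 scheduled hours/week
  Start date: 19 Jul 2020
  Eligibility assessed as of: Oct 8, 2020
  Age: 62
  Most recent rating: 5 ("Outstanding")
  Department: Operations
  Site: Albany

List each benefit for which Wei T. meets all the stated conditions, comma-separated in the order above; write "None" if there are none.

Service from 19 Jul 2020 to Oct 8, 2020: 81 days.
Tuition Reimbursement — status part-time ✓ (not excluded); service 81 days ≥ 2 months (≈60 days) ✓; rating 5 ≥ 4 ✓ → eligible.
Supplemental Life Insurance — status part-time ✓; service 81 days < 90 days ✗ → not eligible.
Employer Retirement Match — status part-time ✗ (requires full-time, seasonal, or temporary) → not eligible.
Dental Plan — status part-time ✓ (not excluded); service 81 days ≥ 30 days ✓ → eligible.
Pet Insurance — status part-time ✗ (requires full-time) → not eligible.
Stock Purchase Plan — status part-time ✗ (requires temporary) → not eligible.

Tuition Reimbursement, Dental Plan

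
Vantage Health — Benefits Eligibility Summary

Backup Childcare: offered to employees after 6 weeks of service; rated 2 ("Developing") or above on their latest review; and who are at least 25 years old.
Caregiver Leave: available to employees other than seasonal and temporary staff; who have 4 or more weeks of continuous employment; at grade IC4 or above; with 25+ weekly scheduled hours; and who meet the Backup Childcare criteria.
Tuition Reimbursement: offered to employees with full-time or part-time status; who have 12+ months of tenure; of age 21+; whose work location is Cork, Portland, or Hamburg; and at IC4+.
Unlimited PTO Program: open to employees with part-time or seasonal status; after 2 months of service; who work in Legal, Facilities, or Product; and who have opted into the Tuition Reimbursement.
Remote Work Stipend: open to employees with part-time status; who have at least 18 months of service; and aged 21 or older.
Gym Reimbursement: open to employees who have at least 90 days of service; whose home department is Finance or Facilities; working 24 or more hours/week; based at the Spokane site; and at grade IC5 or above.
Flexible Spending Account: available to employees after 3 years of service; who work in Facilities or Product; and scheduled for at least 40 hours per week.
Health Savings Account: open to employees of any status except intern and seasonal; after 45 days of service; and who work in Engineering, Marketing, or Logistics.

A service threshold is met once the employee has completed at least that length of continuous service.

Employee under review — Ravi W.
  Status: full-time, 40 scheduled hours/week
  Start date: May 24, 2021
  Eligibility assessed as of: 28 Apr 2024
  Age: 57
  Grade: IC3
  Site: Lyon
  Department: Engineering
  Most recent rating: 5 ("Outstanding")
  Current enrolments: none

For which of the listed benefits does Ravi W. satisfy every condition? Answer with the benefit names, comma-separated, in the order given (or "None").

Service from May 24, 2021 to 28 Apr 2024: 1070 days.
Backup Childcare — service 1070 days ≥ 6 weeks (≈42 days) ✓; rating 5 ≥ 2 ✓; age 57 ≥ 25 ✓ → eligible.
Caregiver Leave — status full-time ✓ (not excluded); service 1070 days ≥ 4 weeks (≈28 days) ✓; grade IC3 < IC4 ✗ → not eligible.
Tuition Reimbursement — status full-time ✓; service 1070 days ≥ 12 months (≈360 days) ✓; age 57 ≥ 21 ✓; site Lyon ✗ (not Cork, Portland, or Hamburg) → not eligible.
Unlimited PTO Program — status full-time ✗ (requires part-time or seasonal) → not eligible.
Remote Work Stipend — status full-time ✗ (requires part-time) → not eligible.
Gym Reimbursement — service 1070 days ≥ 90 days ✓; dept Engineering ✗ → not eligible.
Flexible Spending Account — service 1070 days < 3 years (≈1095 days) ✗ → not eligible.
Health Savings Account — status full-time ✓ (not excluded); service 1070 days ≥ 45 days ✓; dept Engineering ✓ → eligible.

Backup Childcare, Health Savings Account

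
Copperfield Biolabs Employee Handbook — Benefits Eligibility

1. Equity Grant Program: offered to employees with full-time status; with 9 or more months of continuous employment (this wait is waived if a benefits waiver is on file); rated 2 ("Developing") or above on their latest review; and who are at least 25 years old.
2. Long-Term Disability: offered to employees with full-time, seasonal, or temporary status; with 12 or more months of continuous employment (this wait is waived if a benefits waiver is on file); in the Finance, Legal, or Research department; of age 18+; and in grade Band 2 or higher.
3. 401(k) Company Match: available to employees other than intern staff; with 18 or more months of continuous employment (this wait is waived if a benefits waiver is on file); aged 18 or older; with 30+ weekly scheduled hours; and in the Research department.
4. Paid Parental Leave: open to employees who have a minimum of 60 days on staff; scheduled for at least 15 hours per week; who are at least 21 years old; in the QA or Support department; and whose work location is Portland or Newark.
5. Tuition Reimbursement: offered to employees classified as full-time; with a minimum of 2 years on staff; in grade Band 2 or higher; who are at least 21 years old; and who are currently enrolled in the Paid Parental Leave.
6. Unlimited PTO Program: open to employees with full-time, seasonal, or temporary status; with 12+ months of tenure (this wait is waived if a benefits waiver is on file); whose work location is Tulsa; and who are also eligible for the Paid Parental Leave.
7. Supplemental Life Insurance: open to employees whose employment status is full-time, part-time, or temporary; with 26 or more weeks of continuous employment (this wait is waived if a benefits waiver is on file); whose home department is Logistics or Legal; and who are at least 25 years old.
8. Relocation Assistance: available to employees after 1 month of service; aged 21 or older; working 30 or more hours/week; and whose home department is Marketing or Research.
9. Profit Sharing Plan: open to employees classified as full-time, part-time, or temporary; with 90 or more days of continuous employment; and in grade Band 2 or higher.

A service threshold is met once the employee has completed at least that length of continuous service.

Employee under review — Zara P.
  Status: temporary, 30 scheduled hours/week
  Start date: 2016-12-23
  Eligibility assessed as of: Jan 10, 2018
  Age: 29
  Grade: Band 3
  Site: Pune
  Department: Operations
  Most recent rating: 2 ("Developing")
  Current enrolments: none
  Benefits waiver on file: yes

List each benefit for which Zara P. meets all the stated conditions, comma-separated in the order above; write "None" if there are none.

Profit Sharing Plan

Service from 2016-12-23 to Jan 10, 2018: 383 days.
Equity Grant Program — status temporary ✗ (requires full-time) → not eligible.
Long-Term Disability — status temporary ✓; benefits waiver on file ✓; dept Operations ✗ → not eligible.
401(k) Company Match — status temporary ✓ (not excluded); benefits waiver on file ✓; age 29 ≥ 18 ✓; 30 hrs/wk ≥ 30 ✓; dept Operations ✗ → not eligible.
Paid Parental Leave — service 383 days ≥ 60 days ✓; 30 hrs/wk ≥ 15 ✓; age 29 ≥ 21 ✓; dept Operations ✗ → not eligible.
Tuition Reimbursement — status temporary ✗ (requires full-time) → not eligible.
Unlimited PTO Program — status temporary ✓; benefits waiver on file ✓; site Pune ✗ (not Tulsa) → not eligible.
Supplemental Life Insurance — status temporary ✓; benefits waiver on file ✓; dept Operations ✗ → not eligible.
Relocation Assistance — service 383 days ≥ 1 month (≈30 days) ✓; age 29 ≥ 21 ✓; 30 hrs/wk ≥ 30 ✓; dept Operations ✗ → not eligible.
Profit Sharing Plan — status temporary ✓; service 383 days ≥ 90 days ✓; grade Band 3 ≥ Band 2 ✓ → eligible.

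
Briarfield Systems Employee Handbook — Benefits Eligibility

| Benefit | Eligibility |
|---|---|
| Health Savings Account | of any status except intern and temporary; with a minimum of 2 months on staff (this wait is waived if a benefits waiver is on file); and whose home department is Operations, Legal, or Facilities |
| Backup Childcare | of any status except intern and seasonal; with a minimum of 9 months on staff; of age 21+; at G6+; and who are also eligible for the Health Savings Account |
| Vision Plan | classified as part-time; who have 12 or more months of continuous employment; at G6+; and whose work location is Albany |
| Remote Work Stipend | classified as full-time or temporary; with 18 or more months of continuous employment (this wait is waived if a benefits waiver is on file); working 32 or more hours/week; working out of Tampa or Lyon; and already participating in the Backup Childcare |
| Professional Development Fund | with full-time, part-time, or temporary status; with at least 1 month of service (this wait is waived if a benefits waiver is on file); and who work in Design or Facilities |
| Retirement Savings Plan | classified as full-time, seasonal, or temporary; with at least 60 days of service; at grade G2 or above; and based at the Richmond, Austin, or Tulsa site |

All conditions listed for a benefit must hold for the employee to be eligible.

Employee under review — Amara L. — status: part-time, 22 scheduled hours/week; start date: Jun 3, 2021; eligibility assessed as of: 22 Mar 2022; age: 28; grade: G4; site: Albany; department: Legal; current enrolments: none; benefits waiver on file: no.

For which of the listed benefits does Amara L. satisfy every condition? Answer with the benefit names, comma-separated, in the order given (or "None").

Health Savings Account

Service from Jun 3, 2021 to 22 Mar 2022: 292 days.
Health Savings Account — status part-time ✓ (not excluded); no waiver, service 292 days ≥ 2 months (≈60 days) ✓; dept Legal ✓ → eligible.
Backup Childcare — status part-time ✓ (not excluded); service 292 days ≥ 9 months (≈270 days) ✓; age 28 ≥ 21 ✓; grade G4 < G6 ✗ → not eligible.
Vision Plan — status part-time ✓; service 292 days < 12 months (≈360 days) ✗ → not eligible.
Remote Work Stipend — status part-time ✗ (requires full-time or temporary) → not eligible.
Professional Development Fund — status part-time ✓; no waiver, service 292 days ≥ 1 month (≈30 days) ✓; dept Legal ✗ → not eligible.
Retirement Savings Plan — status part-time ✗ (requires full-time, seasonal, or temporary) → not eligible.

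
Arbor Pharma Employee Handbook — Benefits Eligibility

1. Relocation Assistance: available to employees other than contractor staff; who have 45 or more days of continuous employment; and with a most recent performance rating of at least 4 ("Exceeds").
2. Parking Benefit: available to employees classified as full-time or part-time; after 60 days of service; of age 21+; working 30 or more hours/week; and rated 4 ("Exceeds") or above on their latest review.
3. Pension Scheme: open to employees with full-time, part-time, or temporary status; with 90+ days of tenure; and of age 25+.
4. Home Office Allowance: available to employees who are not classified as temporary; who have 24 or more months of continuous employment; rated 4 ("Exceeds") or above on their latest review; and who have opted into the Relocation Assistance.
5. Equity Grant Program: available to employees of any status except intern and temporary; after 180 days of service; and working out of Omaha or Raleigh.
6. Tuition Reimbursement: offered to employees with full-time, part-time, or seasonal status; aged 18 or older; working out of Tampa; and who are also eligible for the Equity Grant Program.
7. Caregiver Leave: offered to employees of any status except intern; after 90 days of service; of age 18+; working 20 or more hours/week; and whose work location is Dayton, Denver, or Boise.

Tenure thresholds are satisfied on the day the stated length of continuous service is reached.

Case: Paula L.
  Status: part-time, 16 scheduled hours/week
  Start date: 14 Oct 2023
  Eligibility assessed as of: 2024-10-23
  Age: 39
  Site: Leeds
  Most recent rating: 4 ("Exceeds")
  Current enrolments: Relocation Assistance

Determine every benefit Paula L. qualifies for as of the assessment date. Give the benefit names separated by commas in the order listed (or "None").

Relocation Assistance, Pension Scheme

Service from 14 Oct 2023 to 2024-10-23: 375 days.
Relocation Assistance — status part-time ✓ (not excluded); service 375 days ≥ 45 days ✓; rating 4 ≥ 4 ✓ → eligible.
Parking Benefit — status part-time ✓; service 375 days ≥ 60 days ✓; age 39 ≥ 21 ✓; 16 hrs/wk < 30 ✗ → not eligible.
Pension Scheme — status part-time ✓; service 375 days ≥ 90 days ✓; age 39 ≥ 25 ✓ → eligible.
Home Office Allowance — status part-time ✓ (not excluded); service 375 days < 24 months (≈720 days) ✗ → not eligible.
Equity Grant Program — status part-time ✓ (not excluded); service 375 days ≥ 180 days ✓; site Leeds ✗ (not Omaha or Raleigh) → not eligible.
Tuition Reimbursement — status part-time ✓; age 39 ≥ 18 ✓; site Leeds ✗ (not Tampa) → not eligible.
Caregiver Leave — status part-time ✓ (not excluded); service 375 days ≥ 90 days ✓; age 39 ≥ 18 ✓; 16 hrs/wk < 20 ✗ → not eligible.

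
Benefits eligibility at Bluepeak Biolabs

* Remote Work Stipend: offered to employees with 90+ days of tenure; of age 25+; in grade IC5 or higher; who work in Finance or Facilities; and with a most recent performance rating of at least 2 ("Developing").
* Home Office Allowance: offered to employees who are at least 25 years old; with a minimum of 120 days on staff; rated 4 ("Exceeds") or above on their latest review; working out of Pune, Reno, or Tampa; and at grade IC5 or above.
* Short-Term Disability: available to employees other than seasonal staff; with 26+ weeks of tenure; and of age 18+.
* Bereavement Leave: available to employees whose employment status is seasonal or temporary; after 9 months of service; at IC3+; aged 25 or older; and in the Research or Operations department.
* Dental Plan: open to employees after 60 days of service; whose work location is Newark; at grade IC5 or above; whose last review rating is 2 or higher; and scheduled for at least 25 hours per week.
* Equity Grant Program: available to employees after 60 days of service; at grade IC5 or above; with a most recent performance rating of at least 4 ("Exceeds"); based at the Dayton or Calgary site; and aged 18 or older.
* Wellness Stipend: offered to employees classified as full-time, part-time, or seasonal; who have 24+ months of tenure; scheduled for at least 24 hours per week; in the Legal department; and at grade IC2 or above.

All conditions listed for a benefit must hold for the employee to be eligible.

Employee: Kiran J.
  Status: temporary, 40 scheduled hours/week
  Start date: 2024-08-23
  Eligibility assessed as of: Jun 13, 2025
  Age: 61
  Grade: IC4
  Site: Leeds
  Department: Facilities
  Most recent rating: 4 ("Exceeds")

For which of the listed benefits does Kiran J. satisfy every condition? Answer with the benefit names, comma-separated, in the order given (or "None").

Service from 2024-08-23 to Jun 13, 2025: 294 days.
Remote Work Stipend — service 294 days ≥ 90 days ✓; age 61 ≥ 25 ✓; grade IC4 < IC5 ✗ → not eligible.
Home Office Allowance — age 61 ≥ 25 ✓; service 294 days ≥ 120 days ✓; rating 4 ≥ 4 ✓; site Leeds ✗ (not Pune, Reno, or Tampa) → not eligible.
Short-Term Disability — status temporary ✓ (not excluded); service 294 days ≥ 26 weeks (≈182 days) ✓; age 61 ≥ 18 ✓ → eligible.
Bereavement Leave — status temporary ✓; service 294 days ≥ 9 months (≈270 days) ✓; grade IC4 ≥ IC3 ✓; age 61 ≥ 25 ✓; dept Facilities ✗ → not eligible.
Dental Plan — service 294 days ≥ 60 days ✓; site Leeds ✗ (not Newark) → not eligible.
Equity Grant Program — service 294 days ≥ 60 days ✓; grade IC4 < IC5 ✗ → not eligible.
Wellness Stipend — status temporary ✗ (requires full-time, part-time, or seasonal) → not eligible.

Short-Term Disability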